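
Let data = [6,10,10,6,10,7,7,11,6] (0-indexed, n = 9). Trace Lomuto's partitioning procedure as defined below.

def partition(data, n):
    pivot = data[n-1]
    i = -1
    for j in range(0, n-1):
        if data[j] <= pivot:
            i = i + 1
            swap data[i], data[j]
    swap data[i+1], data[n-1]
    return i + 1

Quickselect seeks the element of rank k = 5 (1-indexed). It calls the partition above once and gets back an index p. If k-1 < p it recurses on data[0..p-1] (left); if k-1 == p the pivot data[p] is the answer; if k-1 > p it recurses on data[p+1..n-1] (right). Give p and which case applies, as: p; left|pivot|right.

pivot = data[8] = 6; i = -1
j=0: data[0]=6 ≤ 6 → i=0, swap data[0],data[0] (no change) → [6,10,10,6,10,7,7,11,6]
j=1: data[1]=10 > 6 → no swap
j=2: data[2]=10 > 6 → no swap
j=3: data[3]=6 ≤ 6 → i=1, swap data[1],data[3] → [6,6,10,10,10,7,7,11,6]
j=4: data[4]=10 > 6 → no swap
j=5: data[5]=7 > 6 → no swap
j=6: data[6]=7 > 6 → no swap
j=7: data[7]=11 > 6 → no swap
final swap data[2],data[8] → [6,6,6,10,10,7,7,11,10]; return 2
p = 2; k-1 = 4 > 2 ⇒ right

2; right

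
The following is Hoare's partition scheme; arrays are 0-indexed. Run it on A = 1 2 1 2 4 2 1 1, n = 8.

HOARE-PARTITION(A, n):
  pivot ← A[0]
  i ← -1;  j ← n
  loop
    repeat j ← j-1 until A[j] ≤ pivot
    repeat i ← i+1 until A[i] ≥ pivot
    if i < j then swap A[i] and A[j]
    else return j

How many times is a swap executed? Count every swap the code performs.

pivot = A[0] = 1; i = -1, j = 8
j→7 (A[7]=1≤1), i→0 (A[0]=1≥1); i<j, swap → 1 2 1 2 4 2 1 1
j→6 (A[6]=1≤1), i→1 (A[1]=2≥1); i<j, swap → 1 1 1 2 4 2 2 1
j→2, i→2; i≥j, return j=2. A = 1 1 1 2 4 2 2 1

2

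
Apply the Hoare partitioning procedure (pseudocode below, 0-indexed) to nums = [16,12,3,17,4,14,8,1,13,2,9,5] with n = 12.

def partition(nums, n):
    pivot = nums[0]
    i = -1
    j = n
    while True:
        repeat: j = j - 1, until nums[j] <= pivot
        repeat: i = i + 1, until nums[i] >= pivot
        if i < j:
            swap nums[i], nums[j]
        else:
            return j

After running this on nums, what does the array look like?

[5,12,3,9,4,14,8,1,13,2,17,16]

pivot=16
j stops at 11 (5), i stops at 0 (16); swap ⇒ [5,12,3,17,4,14,8,1,13,2,9,16]
j stops at 10 (9), i stops at 3 (17); swap ⇒ [5,12,3,9,4,14,8,1,13,2,17,16]
j stops at 9, i stops at 10; i≥j ⇒ return 9. nums=[5,12,3,9,4,14,8,1,13,2,17,16]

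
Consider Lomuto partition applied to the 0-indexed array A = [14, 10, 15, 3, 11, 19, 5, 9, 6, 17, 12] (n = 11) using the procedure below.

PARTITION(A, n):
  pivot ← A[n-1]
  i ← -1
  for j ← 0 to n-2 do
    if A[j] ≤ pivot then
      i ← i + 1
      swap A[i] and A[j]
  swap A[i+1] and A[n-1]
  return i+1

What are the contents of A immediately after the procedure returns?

pivot = A[10] = 12; i = -1
j=0: A[0]=14 > 12 → no swap
j=1: A[1]=10 ≤ 12 → i=0, swap A[0],A[1] → [10, 14, 15, 3, 11, 19, 5, 9, 6, 17, 12]
j=2: A[2]=15 > 12 → no swap
j=3: A[3]=3 ≤ 12 → i=1, swap A[1],A[3] → [10, 3, 15, 14, 11, 19, 5, 9, 6, 17, 12]
j=4: A[4]=11 ≤ 12 → i=2, swap A[2],A[4] → [10, 3, 11, 14, 15, 19, 5, 9, 6, 17, 12]
j=5: A[5]=19 > 12 → no swap
j=6: A[6]=5 ≤ 12 → i=3, swap A[3],A[6] → [10, 3, 11, 5, 15, 19, 14, 9, 6, 17, 12]
j=7: A[7]=9 ≤ 12 → i=4, swap A[4],A[7] → [10, 3, 11, 5, 9, 19, 14, 15, 6, 17, 12]
j=8: A[8]=6 ≤ 12 → i=5, swap A[5],A[8] → [10, 3, 11, 5, 9, 6, 14, 15, 19, 17, 12]
j=9: A[9]=17 > 12 → no swap
final swap A[6],A[10] → [10, 3, 11, 5, 9, 6, 12, 15, 19, 17, 14]; return 6

[10, 3, 11, 5, 9, 6, 12, 15, 19, 17, 14]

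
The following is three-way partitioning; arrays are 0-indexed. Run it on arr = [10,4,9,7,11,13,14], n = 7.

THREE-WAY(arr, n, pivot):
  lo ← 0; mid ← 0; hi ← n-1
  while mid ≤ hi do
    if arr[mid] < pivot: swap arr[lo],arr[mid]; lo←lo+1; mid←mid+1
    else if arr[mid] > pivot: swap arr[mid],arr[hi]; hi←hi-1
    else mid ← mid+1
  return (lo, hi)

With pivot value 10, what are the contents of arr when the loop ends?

[4,9,7,10,13,14,11]

lo=0 mid=0 hi=6
10=10: mid=1
4<10: swap(0,1), lo=1 mid=2 ⇒ [4,10,9,7,11,13,14]
9<10: swap(1,2), lo=2 mid=3 ⇒ [4,9,10,7,11,13,14]
7<10: swap(2,3), lo=3 mid=4 ⇒ [4,9,7,10,11,13,14]
11>10: swap(4,6), hi=5 ⇒ [4,9,7,10,14,13,11]
14>10: swap(4,5), hi=4 ⇒ [4,9,7,10,13,14,11]
13>10: swap(4,4), hi=3 ⇒ [4,9,7,10,13,14,11]
done. lo=3 hi=3; arr=[4,9,7,10,13,14,11]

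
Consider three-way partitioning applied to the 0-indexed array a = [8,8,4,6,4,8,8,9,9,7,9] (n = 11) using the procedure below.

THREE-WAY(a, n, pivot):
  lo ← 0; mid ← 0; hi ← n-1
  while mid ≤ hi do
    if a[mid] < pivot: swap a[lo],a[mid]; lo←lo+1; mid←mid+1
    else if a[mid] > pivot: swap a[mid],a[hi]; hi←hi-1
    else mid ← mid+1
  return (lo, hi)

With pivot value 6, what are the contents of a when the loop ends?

pivot = 6; lo=0, mid=0, hi=10
a[mid]=8>6: swap a[0],a[10]; hi=9 → [9,8,4,6,4,8,8,9,9,7,8]
a[mid]=9>6: swap a[0],a[9]; hi=8 → [7,8,4,6,4,8,8,9,9,9,8]
a[mid]=7>6: swap a[0],a[8]; hi=7 → [9,8,4,6,4,8,8,9,7,9,8]
a[mid]=9>6: swap a[0],a[7]; hi=6 → [9,8,4,6,4,8,8,9,7,9,8]
a[mid]=9>6: swap a[0],a[6]; hi=5 → [8,8,4,6,4,8,9,9,7,9,8]
a[mid]=8>6: swap a[0],a[5]; hi=4 → [8,8,4,6,4,8,9,9,7,9,8]
a[mid]=8>6: swap a[0],a[4]; hi=3 → [4,8,4,6,8,8,9,9,7,9,8]
a[mid]=4<6: swap a[0],a[0]; lo=1,mid=1 → [4,8,4,6,8,8,9,9,7,9,8]
a[mid]=8>6: swap a[1],a[3]; hi=2 → [4,6,4,8,8,8,9,9,7,9,8]
a[mid]=6=6: mid=2
a[mid]=4<6: swap a[1],a[2]; lo=2,mid=3 → [4,4,6,8,8,8,9,9,7,9,8]
end: lo=2, hi=2; a = [4,4,6,8,8,8,9,9,7,9,8]

[4,4,6,8,8,8,9,9,7,9,8]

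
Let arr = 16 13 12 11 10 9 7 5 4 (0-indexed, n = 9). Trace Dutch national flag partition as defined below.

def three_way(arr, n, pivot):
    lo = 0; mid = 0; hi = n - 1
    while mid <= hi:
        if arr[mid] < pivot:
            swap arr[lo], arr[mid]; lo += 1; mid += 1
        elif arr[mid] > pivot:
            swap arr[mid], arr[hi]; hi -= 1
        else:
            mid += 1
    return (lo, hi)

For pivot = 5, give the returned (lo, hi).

(1, 1)

lo=0 mid=0 hi=8
16>5: swap(0,8), hi=7 ⇒ 4 13 12 11 10 9 7 5 16
4<5: swap(0,0), lo=1 mid=1 ⇒ 4 13 12 11 10 9 7 5 16
13>5: swap(1,7), hi=6 ⇒ 4 5 12 11 10 9 7 13 16
5=5: mid=2
12>5: swap(2,6), hi=5 ⇒ 4 5 7 11 10 9 12 13 16
7>5: swap(2,5), hi=4 ⇒ 4 5 9 11 10 7 12 13 16
9>5: swap(2,4), hi=3 ⇒ 4 5 10 11 9 7 12 13 16
10>5: swap(2,3), hi=2 ⇒ 4 5 11 10 9 7 12 13 16
11>5: swap(2,2), hi=1 ⇒ 4 5 11 10 9 7 12 13 16
done. lo=1 hi=1; arr=4 5 11 10 9 7 12 13 16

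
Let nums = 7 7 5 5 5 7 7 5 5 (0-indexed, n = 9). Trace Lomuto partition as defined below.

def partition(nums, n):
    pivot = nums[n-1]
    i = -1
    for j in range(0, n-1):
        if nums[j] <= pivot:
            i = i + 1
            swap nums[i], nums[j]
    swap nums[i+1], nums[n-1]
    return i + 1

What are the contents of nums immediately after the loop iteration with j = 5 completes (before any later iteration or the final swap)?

5 5 5 7 7 7 7 5 5

pivot = nums[8] = 5; i = -1
j=0: nums[0]=7 > 5 → no swap
j=1: nums[1]=7 > 5 → no swap
j=2: nums[2]=5 ≤ 5 → i=0, swap nums[0],nums[2] → 5 7 7 5 5 7 7 5 5
j=3: nums[3]=5 ≤ 5 → i=1, swap nums[1],nums[3] → 5 5 7 7 5 7 7 5 5
j=4: nums[4]=5 ≤ 5 → i=2, swap nums[2],nums[4] → 5 5 5 7 7 7 7 5 5
j=5: nums[5]=7 > 5 → no swap
(after j=5) nums = 5 5 5 7 7 7 7 5 5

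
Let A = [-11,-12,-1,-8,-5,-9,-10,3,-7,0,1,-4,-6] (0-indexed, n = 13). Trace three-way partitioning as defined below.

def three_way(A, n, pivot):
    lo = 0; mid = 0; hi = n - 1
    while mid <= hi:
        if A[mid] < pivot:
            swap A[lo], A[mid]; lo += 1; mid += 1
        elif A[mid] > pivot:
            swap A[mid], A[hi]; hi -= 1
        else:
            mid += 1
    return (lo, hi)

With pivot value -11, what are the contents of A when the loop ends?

[-12,-11,-8,-5,-9,-10,3,-7,0,1,-4,-6,-1]

pivot = -11; lo=0, mid=0, hi=12
A[mid]=-11=-11: mid=1
A[mid]=-12<-11: swap A[0],A[1]; lo=1,mid=2 → [-12,-11,-1,-8,-5,-9,-10,3,-7,0,1,-4,-6]
A[mid]=-1>-11: swap A[2],A[12]; hi=11 → [-12,-11,-6,-8,-5,-9,-10,3,-7,0,1,-4,-1]
A[mid]=-6>-11: swap A[2],A[11]; hi=10 → [-12,-11,-4,-8,-5,-9,-10,3,-7,0,1,-6,-1]
A[mid]=-4>-11: swap A[2],A[10]; hi=9 → [-12,-11,1,-8,-5,-9,-10,3,-7,0,-4,-6,-1]
A[mid]=1>-11: swap A[2],A[9]; hi=8 → [-12,-11,0,-8,-5,-9,-10,3,-7,1,-4,-6,-1]
A[mid]=0>-11: swap A[2],A[8]; hi=7 → [-12,-11,-7,-8,-5,-9,-10,3,0,1,-4,-6,-1]
A[mid]=-7>-11: swap A[2],A[7]; hi=6 → [-12,-11,3,-8,-5,-9,-10,-7,0,1,-4,-6,-1]
A[mid]=3>-11: swap A[2],A[6]; hi=5 → [-12,-11,-10,-8,-5,-9,3,-7,0,1,-4,-6,-1]
A[mid]=-10>-11: swap A[2],A[5]; hi=4 → [-12,-11,-9,-8,-5,-10,3,-7,0,1,-4,-6,-1]
A[mid]=-9>-11: swap A[2],A[4]; hi=3 → [-12,-11,-5,-8,-9,-10,3,-7,0,1,-4,-6,-1]
A[mid]=-5>-11: swap A[2],A[3]; hi=2 → [-12,-11,-8,-5,-9,-10,3,-7,0,1,-4,-6,-1]
A[mid]=-8>-11: swap A[2],A[2]; hi=1 → [-12,-11,-8,-5,-9,-10,3,-7,0,1,-4,-6,-1]
end: lo=1, hi=1; A = [-12,-11,-8,-5,-9,-10,3,-7,0,1,-4,-6,-1]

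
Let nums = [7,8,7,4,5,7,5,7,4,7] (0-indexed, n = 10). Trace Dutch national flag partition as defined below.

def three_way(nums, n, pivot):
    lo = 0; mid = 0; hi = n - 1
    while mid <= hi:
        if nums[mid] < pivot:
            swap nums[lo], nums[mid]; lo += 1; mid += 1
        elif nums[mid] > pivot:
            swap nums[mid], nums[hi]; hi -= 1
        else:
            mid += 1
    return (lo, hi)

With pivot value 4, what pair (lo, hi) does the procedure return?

(0, 1)

pivot = 4; lo=0, mid=0, hi=9
nums[mid]=7>4: swap nums[0],nums[9]; hi=8 → [7,8,7,4,5,7,5,7,4,7]
nums[mid]=7>4: swap nums[0],nums[8]; hi=7 → [4,8,7,4,5,7,5,7,7,7]
nums[mid]=4=4: mid=1
nums[mid]=8>4: swap nums[1],nums[7]; hi=6 → [4,7,7,4,5,7,5,8,7,7]
nums[mid]=7>4: swap nums[1],nums[6]; hi=5 → [4,5,7,4,5,7,7,8,7,7]
nums[mid]=5>4: swap nums[1],nums[5]; hi=4 → [4,7,7,4,5,5,7,8,7,7]
nums[mid]=7>4: swap nums[1],nums[4]; hi=3 → [4,5,7,4,7,5,7,8,7,7]
nums[mid]=5>4: swap nums[1],nums[3]; hi=2 → [4,4,7,5,7,5,7,8,7,7]
nums[mid]=4=4: mid=2
nums[mid]=7>4: swap nums[2],nums[2]; hi=1 → [4,4,7,5,7,5,7,8,7,7]
end: lo=0, hi=1; nums = [4,4,7,5,7,5,7,8,7,7]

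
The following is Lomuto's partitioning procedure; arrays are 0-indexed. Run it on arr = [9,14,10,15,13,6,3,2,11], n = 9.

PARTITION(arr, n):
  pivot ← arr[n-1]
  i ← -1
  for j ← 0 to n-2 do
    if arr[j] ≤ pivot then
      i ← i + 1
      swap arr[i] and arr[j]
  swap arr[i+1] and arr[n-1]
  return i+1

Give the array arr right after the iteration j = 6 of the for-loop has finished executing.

[9,10,6,3,13,14,15,2,11]

pivot=11, i=-1
j=0: 9≤11, i=0, swap(0,0) ⇒ [9,14,10,15,13,6,3,2,11]
j=1: 14>11, skip
j=2: 10≤11, i=1, swap(1,2) ⇒ [9,10,14,15,13,6,3,2,11]
j=3: 15>11, skip
j=4: 13>11, skip
j=5: 6≤11, i=2, swap(2,5) ⇒ [9,10,6,15,13,14,3,2,11]
j=6: 3≤11, i=3, swap(3,6) ⇒ [9,10,6,3,13,14,15,2,11]
(after j=6) arr = [9,10,6,3,13,14,15,2,11]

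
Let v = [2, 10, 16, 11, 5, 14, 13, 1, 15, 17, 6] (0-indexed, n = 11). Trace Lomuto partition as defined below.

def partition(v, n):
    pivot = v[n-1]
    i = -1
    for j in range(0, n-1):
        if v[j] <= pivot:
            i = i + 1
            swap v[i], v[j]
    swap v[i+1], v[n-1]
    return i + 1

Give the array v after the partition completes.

pivot = v[10] = 6; i = -1
j=0: v[0]=2 ≤ 6 → i=0, swap v[0],v[0] (no change) → [2, 10, 16, 11, 5, 14, 13, 1, 15, 17, 6]
j=1: v[1]=10 > 6 → no swap
j=2: v[2]=16 > 6 → no swap
j=3: v[3]=11 > 6 → no swap
j=4: v[4]=5 ≤ 6 → i=1, swap v[1],v[4] → [2, 5, 16, 11, 10, 14, 13, 1, 15, 17, 6]
j=5: v[5]=14 > 6 → no swap
j=6: v[6]=13 > 6 → no swap
j=7: v[7]=1 ≤ 6 → i=2, swap v[2],v[7] → [2, 5, 1, 11, 10, 14, 13, 16, 15, 17, 6]
j=8: v[8]=15 > 6 → no swap
j=9: v[9]=17 > 6 → no swap
final swap v[3],v[10] → [2, 5, 1, 6, 10, 14, 13, 16, 15, 17, 11]; return 3

[2, 5, 1, 6, 10, 14, 13, 16, 15, 17, 11]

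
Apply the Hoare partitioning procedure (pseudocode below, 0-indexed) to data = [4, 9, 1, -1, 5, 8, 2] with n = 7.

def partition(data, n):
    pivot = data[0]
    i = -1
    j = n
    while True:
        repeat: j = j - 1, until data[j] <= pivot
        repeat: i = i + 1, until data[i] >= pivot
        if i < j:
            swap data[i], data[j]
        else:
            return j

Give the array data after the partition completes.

pivot=4
j stops at 6 (2), i stops at 0 (4); swap ⇒ [2, 9, 1, -1, 5, 8, 4]
j stops at 3 (-1), i stops at 1 (9); swap ⇒ [2, -1, 1, 9, 5, 8, 4]
j stops at 2, i stops at 3; i≥j ⇒ return 2. data=[2, -1, 1, 9, 5, 8, 4]

[2, -1, 1, 9, 5, 8, 4]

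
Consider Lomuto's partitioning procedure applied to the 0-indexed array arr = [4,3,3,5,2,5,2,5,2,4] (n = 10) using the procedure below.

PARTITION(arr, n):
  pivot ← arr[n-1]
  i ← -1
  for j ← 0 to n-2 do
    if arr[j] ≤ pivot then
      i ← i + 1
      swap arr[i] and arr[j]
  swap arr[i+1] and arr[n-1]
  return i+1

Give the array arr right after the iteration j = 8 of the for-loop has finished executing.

[4,3,3,2,2,2,5,5,5,4]

pivot = arr[9] = 4; i = -1
j=0: arr[0]=4 ≤ 4 → i=0, swap arr[0],arr[0] (no change) → [4,3,3,5,2,5,2,5,2,4]
j=1: arr[1]=3 ≤ 4 → i=1, swap arr[1],arr[1] (no change) → [4,3,3,5,2,5,2,5,2,4]
j=2: arr[2]=3 ≤ 4 → i=2, swap arr[2],arr[2] (no change) → [4,3,3,5,2,5,2,5,2,4]
j=3: arr[3]=5 > 4 → no swap
j=4: arr[4]=2 ≤ 4 → i=3, swap arr[3],arr[4] → [4,3,3,2,5,5,2,5,2,4]
j=5: arr[5]=5 > 4 → no swap
j=6: arr[6]=2 ≤ 4 → i=4, swap arr[4],arr[6] → [4,3,3,2,2,5,5,5,2,4]
j=7: arr[7]=5 > 4 → no swap
j=8: arr[8]=2 ≤ 4 → i=5, swap arr[5],arr[8] → [4,3,3,2,2,2,5,5,5,4]
(after j=8) arr = [4,3,3,2,2,2,5,5,5,4]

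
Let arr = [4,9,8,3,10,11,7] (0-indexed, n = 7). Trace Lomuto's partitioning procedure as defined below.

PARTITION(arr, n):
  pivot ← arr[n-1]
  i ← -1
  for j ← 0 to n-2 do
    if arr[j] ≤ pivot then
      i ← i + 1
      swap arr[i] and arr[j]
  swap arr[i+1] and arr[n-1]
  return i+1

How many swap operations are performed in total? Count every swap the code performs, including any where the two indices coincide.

pivot = arr[6] = 7; i = -1
j=0: arr[0]=4 ≤ 7 → i=0, swap arr[0],arr[0] (no change) → [4,9,8,3,10,11,7]
j=1: arr[1]=9 > 7 → no swap
j=2: arr[2]=8 > 7 → no swap
j=3: arr[3]=3 ≤ 7 → i=1, swap arr[1],arr[3] → [4,3,8,9,10,11,7]
j=4: arr[4]=10 > 7 → no swap
j=5: arr[5]=11 > 7 → no swap
final swap arr[2],arr[6] → [4,3,7,9,10,11,8]; return 2

3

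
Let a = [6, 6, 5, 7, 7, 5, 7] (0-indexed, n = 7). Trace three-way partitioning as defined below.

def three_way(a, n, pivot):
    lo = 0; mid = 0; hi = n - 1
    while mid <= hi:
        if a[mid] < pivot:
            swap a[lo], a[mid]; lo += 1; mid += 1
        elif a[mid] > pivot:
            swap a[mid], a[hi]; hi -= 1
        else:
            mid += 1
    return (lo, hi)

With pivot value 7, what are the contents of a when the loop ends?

[6, 6, 5, 5, 7, 7, 7]

pivot = 7; lo=0, mid=0, hi=6
a[mid]=6<7: swap a[0],a[0]; lo=1,mid=1 → [6, 6, 5, 7, 7, 5, 7]
a[mid]=6<7: swap a[1],a[1]; lo=2,mid=2 → [6, 6, 5, 7, 7, 5, 7]
a[mid]=5<7: swap a[2],a[2]; lo=3,mid=3 → [6, 6, 5, 7, 7, 5, 7]
a[mid]=7=7: mid=4
a[mid]=7=7: mid=5
a[mid]=5<7: swap a[3],a[5]; lo=4,mid=6 → [6, 6, 5, 5, 7, 7, 7]
a[mid]=7=7: mid=7
end: lo=4, hi=6; a = [6, 6, 5, 5, 7, 7, 7]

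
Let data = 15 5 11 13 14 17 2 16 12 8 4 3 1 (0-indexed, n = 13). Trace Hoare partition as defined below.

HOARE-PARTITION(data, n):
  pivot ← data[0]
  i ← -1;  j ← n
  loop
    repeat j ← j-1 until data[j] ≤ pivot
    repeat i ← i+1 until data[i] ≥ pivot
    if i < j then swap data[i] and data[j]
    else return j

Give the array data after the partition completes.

1 5 11 13 14 3 2 4 12 8 16 17 15

pivot=15
j stops at 12 (1), i stops at 0 (15); swap ⇒ 1 5 11 13 14 17 2 16 12 8 4 3 15
j stops at 11 (3), i stops at 5 (17); swap ⇒ 1 5 11 13 14 3 2 16 12 8 4 17 15
j stops at 10 (4), i stops at 7 (16); swap ⇒ 1 5 11 13 14 3 2 4 12 8 16 17 15
j stops at 9, i stops at 10; i≥j ⇒ return 9. data=1 5 11 13 14 3 2 4 12 8 16 17 15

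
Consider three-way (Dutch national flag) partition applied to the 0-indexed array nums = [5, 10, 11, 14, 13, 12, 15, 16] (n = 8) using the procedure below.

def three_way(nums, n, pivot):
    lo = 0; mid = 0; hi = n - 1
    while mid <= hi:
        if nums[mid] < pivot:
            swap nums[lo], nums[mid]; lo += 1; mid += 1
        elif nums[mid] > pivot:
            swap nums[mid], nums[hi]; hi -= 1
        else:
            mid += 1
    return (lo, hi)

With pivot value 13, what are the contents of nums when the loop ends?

[5, 10, 11, 12, 13, 15, 16, 14]

lo=0 mid=0 hi=7
5<13: swap(0,0), lo=1 mid=1 ⇒ [5, 10, 11, 14, 13, 12, 15, 16]
10<13: swap(1,1), lo=2 mid=2 ⇒ [5, 10, 11, 14, 13, 12, 15, 16]
11<13: swap(2,2), lo=3 mid=3 ⇒ [5, 10, 11, 14, 13, 12, 15, 16]
14>13: swap(3,7), hi=6 ⇒ [5, 10, 11, 16, 13, 12, 15, 14]
16>13: swap(3,6), hi=5 ⇒ [5, 10, 11, 15, 13, 12, 16, 14]
15>13: swap(3,5), hi=4 ⇒ [5, 10, 11, 12, 13, 15, 16, 14]
12<13: swap(3,3), lo=4 mid=4 ⇒ [5, 10, 11, 12, 13, 15, 16, 14]
13=13: mid=5
done. lo=4 hi=4; nums=[5, 10, 11, 12, 13, 15, 16, 14]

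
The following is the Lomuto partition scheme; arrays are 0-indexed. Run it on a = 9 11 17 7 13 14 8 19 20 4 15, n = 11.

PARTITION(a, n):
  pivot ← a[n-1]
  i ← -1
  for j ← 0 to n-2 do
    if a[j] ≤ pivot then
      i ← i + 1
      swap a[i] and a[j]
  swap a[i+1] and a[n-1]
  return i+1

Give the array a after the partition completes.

pivot=15, i=-1
j=0: 9≤15, i=0, swap(0,0) ⇒ 9 11 17 7 13 14 8 19 20 4 15
j=1: 11≤15, i=1, swap(1,1) ⇒ 9 11 17 7 13 14 8 19 20 4 15
j=2: 17>15, skip
j=3: 7≤15, i=2, swap(2,3) ⇒ 9 11 7 17 13 14 8 19 20 4 15
j=4: 13≤15, i=3, swap(3,4) ⇒ 9 11 7 13 17 14 8 19 20 4 15
j=5: 14≤15, i=4, swap(4,5) ⇒ 9 11 7 13 14 17 8 19 20 4 15
j=6: 8≤15, i=5, swap(5,6) ⇒ 9 11 7 13 14 8 17 19 20 4 15
j=7: 19>15, skip
j=8: 20>15, skip
j=9: 4≤15, i=6, swap(6,9) ⇒ 9 11 7 13 14 8 4 19 20 17 15
swap(7,10) ⇒ 9 11 7 13 14 8 4 15 20 17 19; return 7

9 11 7 13 14 8 4 15 20 17 19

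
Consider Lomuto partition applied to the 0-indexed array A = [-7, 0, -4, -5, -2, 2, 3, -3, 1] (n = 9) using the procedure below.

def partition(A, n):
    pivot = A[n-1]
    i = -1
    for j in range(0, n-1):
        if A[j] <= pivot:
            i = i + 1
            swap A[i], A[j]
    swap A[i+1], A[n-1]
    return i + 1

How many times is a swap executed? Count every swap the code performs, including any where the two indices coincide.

pivot = A[8] = 1; i = -1
j=0: A[0]=-7 ≤ 1 → i=0, swap A[0],A[0] (no change) → [-7, 0, -4, -5, -2, 2, 3, -3, 1]
j=1: A[1]=0 ≤ 1 → i=1, swap A[1],A[1] (no change) → [-7, 0, -4, -5, -2, 2, 3, -3, 1]
j=2: A[2]=-4 ≤ 1 → i=2, swap A[2],A[2] (no change) → [-7, 0, -4, -5, -2, 2, 3, -3, 1]
j=3: A[3]=-5 ≤ 1 → i=3, swap A[3],A[3] (no change) → [-7, 0, -4, -5, -2, 2, 3, -3, 1]
j=4: A[4]=-2 ≤ 1 → i=4, swap A[4],A[4] (no change) → [-7, 0, -4, -5, -2, 2, 3, -3, 1]
j=5: A[5]=2 > 1 → no swap
j=6: A[6]=3 > 1 → no swap
j=7: A[7]=-3 ≤ 1 → i=5, swap A[5],A[7] → [-7, 0, -4, -5, -2, -3, 3, 2, 1]
final swap A[6],A[8] → [-7, 0, -4, -5, -2, -3, 1, 2, 3]; return 6

7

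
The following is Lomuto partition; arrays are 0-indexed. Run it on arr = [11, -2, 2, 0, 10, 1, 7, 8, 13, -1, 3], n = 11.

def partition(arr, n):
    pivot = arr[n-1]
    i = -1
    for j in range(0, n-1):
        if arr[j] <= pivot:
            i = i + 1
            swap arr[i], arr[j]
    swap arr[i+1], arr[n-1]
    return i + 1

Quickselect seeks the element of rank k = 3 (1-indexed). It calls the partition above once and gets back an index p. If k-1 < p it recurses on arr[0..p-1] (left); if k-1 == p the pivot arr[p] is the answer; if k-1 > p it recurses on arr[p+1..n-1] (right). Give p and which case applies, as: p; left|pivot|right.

pivot = arr[10] = 3; i = -1
j=0: arr[0]=11 > 3 → no swap
j=1: arr[1]=-2 ≤ 3 → i=0, swap arr[0],arr[1] → [-2, 11, 2, 0, 10, 1, 7, 8, 13, -1, 3]
j=2: arr[2]=2 ≤ 3 → i=1, swap arr[1],arr[2] → [-2, 2, 11, 0, 10, 1, 7, 8, 13, -1, 3]
j=3: arr[3]=0 ≤ 3 → i=2, swap arr[2],arr[3] → [-2, 2, 0, 11, 10, 1, 7, 8, 13, -1, 3]
j=4: arr[4]=10 > 3 → no swap
j=5: arr[5]=1 ≤ 3 → i=3, swap arr[3],arr[5] → [-2, 2, 0, 1, 10, 11, 7, 8, 13, -1, 3]
j=6: arr[6]=7 > 3 → no swap
j=7: arr[7]=8 > 3 → no swap
j=8: arr[8]=13 > 3 → no swap
j=9: arr[9]=-1 ≤ 3 → i=4, swap arr[4],arr[9] → [-2, 2, 0, 1, -1, 11, 7, 8, 13, 10, 3]
final swap arr[5],arr[10] → [-2, 2, 0, 1, -1, 3, 7, 8, 13, 10, 11]; return 5
p = 5; k-1 = 2 < 5 ⇒ left

5; left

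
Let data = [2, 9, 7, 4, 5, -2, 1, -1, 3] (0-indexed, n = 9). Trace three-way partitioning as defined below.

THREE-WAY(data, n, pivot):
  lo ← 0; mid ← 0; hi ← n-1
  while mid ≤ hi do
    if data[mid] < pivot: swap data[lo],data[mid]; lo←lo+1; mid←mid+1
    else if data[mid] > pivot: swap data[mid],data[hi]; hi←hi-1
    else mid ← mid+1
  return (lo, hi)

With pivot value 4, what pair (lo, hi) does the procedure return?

pivot = 4; lo=0, mid=0, hi=8
data[mid]=2<4: swap data[0],data[0]; lo=1,mid=1 → [2, 9, 7, 4, 5, -2, 1, -1, 3]
data[mid]=9>4: swap data[1],data[8]; hi=7 → [2, 3, 7, 4, 5, -2, 1, -1, 9]
data[mid]=3<4: swap data[1],data[1]; lo=2,mid=2 → [2, 3, 7, 4, 5, -2, 1, -1, 9]
data[mid]=7>4: swap data[2],data[7]; hi=6 → [2, 3, -1, 4, 5, -2, 1, 7, 9]
data[mid]=-1<4: swap data[2],data[2]; lo=3,mid=3 → [2, 3, -1, 4, 5, -2, 1, 7, 9]
data[mid]=4=4: mid=4
data[mid]=5>4: swap data[4],data[6]; hi=5 → [2, 3, -1, 4, 1, -2, 5, 7, 9]
data[mid]=1<4: swap data[3],data[4]; lo=4,mid=5 → [2, 3, -1, 1, 4, -2, 5, 7, 9]
data[mid]=-2<4: swap data[4],data[5]; lo=5,mid=6 → [2, 3, -1, 1, -2, 4, 5, 7, 9]
end: lo=5, hi=5; data = [2, 3, -1, 1, -2, 4, 5, 7, 9]

(5, 5)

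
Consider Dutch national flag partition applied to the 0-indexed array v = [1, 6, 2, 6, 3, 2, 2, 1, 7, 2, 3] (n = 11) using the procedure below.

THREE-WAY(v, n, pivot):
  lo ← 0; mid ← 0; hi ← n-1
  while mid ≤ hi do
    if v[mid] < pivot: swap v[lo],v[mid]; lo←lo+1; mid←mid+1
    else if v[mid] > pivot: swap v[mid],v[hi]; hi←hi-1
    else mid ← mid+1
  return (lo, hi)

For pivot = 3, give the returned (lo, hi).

lo=0 mid=0 hi=10
1<3: swap(0,0), lo=1 mid=1 ⇒ [1, 6, 2, 6, 3, 2, 2, 1, 7, 2, 3]
6>3: swap(1,10), hi=9 ⇒ [1, 3, 2, 6, 3, 2, 2, 1, 7, 2, 6]
3=3: mid=2
2<3: swap(1,2), lo=2 mid=3 ⇒ [1, 2, 3, 6, 3, 2, 2, 1, 7, 2, 6]
6>3: swap(3,9), hi=8 ⇒ [1, 2, 3, 2, 3, 2, 2, 1, 7, 6, 6]
2<3: swap(2,3), lo=3 mid=4 ⇒ [1, 2, 2, 3, 3, 2, 2, 1, 7, 6, 6]
3=3: mid=5
2<3: swap(3,5), lo=4 mid=6 ⇒ [1, 2, 2, 2, 3, 3, 2, 1, 7, 6, 6]
2<3: swap(4,6), lo=5 mid=7 ⇒ [1, 2, 2, 2, 2, 3, 3, 1, 7, 6, 6]
1<3: swap(5,7), lo=6 mid=8 ⇒ [1, 2, 2, 2, 2, 1, 3, 3, 7, 6, 6]
7>3: swap(8,8), hi=7 ⇒ [1, 2, 2, 2, 2, 1, 3, 3, 7, 6, 6]
done. lo=6 hi=7; v=[1, 2, 2, 2, 2, 1, 3, 3, 7, 6, 6]

(6, 7)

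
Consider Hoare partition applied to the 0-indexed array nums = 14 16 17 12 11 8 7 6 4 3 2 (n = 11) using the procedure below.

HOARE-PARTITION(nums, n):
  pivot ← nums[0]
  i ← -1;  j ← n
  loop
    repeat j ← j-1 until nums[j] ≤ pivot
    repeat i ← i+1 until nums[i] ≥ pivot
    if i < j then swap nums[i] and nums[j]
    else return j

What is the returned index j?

pivot=14
j stops at 10 (2), i stops at 0 (14); swap ⇒ 2 16 17 12 11 8 7 6 4 3 14
j stops at 9 (3), i stops at 1 (16); swap ⇒ 2 3 17 12 11 8 7 6 4 16 14
j stops at 8 (4), i stops at 2 (17); swap ⇒ 2 3 4 12 11 8 7 6 17 16 14
j stops at 7, i stops at 8; i≥j ⇒ return 7. nums=2 3 4 12 11 8 7 6 17 16 14

7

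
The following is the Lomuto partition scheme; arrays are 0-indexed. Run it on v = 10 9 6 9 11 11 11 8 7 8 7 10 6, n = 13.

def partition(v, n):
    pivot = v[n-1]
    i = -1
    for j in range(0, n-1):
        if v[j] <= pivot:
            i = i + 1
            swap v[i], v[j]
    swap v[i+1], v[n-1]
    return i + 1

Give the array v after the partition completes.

6 6 10 9 11 11 11 8 7 8 7 10 9

pivot=6, i=-1
j=0: 10>6, skip
j=1: 9>6, skip
j=2: 6≤6, i=0, swap(0,2) ⇒ 6 9 10 9 11 11 11 8 7 8 7 10 6
j=3: 9>6, skip
j=4: 11>6, skip
j=5: 11>6, skip
j=6: 11>6, skip
j=7: 8>6, skip
j=8: 7>6, skip
j=9: 8>6, skip
j=10: 7>6, skip
j=11: 10>6, skip
swap(1,12) ⇒ 6 6 10 9 11 11 11 8 7 8 7 10 9; return 1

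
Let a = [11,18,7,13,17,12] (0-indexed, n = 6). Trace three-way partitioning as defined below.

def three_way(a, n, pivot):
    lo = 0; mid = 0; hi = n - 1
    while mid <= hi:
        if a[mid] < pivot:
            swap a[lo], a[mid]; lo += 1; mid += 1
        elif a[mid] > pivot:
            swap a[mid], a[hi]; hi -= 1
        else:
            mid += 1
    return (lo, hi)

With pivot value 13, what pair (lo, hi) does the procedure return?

(3, 3)

pivot = 13; lo=0, mid=0, hi=5
a[mid]=11<13: swap a[0],a[0]; lo=1,mid=1 → [11,18,7,13,17,12]
a[mid]=18>13: swap a[1],a[5]; hi=4 → [11,12,7,13,17,18]
a[mid]=12<13: swap a[1],a[1]; lo=2,mid=2 → [11,12,7,13,17,18]
a[mid]=7<13: swap a[2],a[2]; lo=3,mid=3 → [11,12,7,13,17,18]
a[mid]=13=13: mid=4
a[mid]=17>13: swap a[4],a[4]; hi=3 → [11,12,7,13,17,18]
end: lo=3, hi=3; a = [11,12,7,13,17,18]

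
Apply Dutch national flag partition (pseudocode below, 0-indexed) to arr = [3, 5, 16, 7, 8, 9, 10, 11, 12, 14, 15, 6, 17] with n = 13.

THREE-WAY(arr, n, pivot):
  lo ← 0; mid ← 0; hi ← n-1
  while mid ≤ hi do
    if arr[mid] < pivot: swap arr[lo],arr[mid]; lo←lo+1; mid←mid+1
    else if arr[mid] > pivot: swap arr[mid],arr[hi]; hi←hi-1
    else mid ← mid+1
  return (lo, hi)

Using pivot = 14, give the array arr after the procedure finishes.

pivot = 14; lo=0, mid=0, hi=12
arr[mid]=3<14: swap arr[0],arr[0]; lo=1,mid=1 → [3, 5, 16, 7, 8, 9, 10, 11, 12, 14, 15, 6, 17]
arr[mid]=5<14: swap arr[1],arr[1]; lo=2,mid=2 → [3, 5, 16, 7, 8, 9, 10, 11, 12, 14, 15, 6, 17]
arr[mid]=16>14: swap arr[2],arr[12]; hi=11 → [3, 5, 17, 7, 8, 9, 10, 11, 12, 14, 15, 6, 16]
arr[mid]=17>14: swap arr[2],arr[11]; hi=10 → [3, 5, 6, 7, 8, 9, 10, 11, 12, 14, 15, 17, 16]
arr[mid]=6<14: swap arr[2],arr[2]; lo=3,mid=3 → [3, 5, 6, 7, 8, 9, 10, 11, 12, 14, 15, 17, 16]
arr[mid]=7<14: swap arr[3],arr[3]; lo=4,mid=4 → [3, 5, 6, 7, 8, 9, 10, 11, 12, 14, 15, 17, 16]
arr[mid]=8<14: swap arr[4],arr[4]; lo=5,mid=5 → [3, 5, 6, 7, 8, 9, 10, 11, 12, 14, 15, 17, 16]
arr[mid]=9<14: swap arr[5],arr[5]; lo=6,mid=6 → [3, 5, 6, 7, 8, 9, 10, 11, 12, 14, 15, 17, 16]
arr[mid]=10<14: swap arr[6],arr[6]; lo=7,mid=7 → [3, 5, 6, 7, 8, 9, 10, 11, 12, 14, 15, 17, 16]
arr[mid]=11<14: swap arr[7],arr[7]; lo=8,mid=8 → [3, 5, 6, 7, 8, 9, 10, 11, 12, 14, 15, 17, 16]
arr[mid]=12<14: swap arr[8],arr[8]; lo=9,mid=9 → [3, 5, 6, 7, 8, 9, 10, 11, 12, 14, 15, 17, 16]
arr[mid]=14=14: mid=10
arr[mid]=15>14: swap arr[10],arr[10]; hi=9 → [3, 5, 6, 7, 8, 9, 10, 11, 12, 14, 15, 17, 16]
end: lo=9, hi=9; arr = [3, 5, 6, 7, 8, 9, 10, 11, 12, 14, 15, 17, 16]

[3, 5, 6, 7, 8, 9, 10, 11, 12, 14, 15, 17, 16]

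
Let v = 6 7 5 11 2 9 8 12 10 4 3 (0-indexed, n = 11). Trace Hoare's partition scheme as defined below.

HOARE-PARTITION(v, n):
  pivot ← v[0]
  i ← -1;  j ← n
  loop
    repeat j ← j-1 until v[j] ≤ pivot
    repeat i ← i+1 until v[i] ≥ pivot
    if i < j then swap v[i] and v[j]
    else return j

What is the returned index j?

3

pivot = v[0] = 6; i = -1, j = 11
j→10 (v[10]=3≤6), i→0 (v[0]=6≥6); i<j, swap → 3 7 5 11 2 9 8 12 10 4 6
j→9 (v[9]=4≤6), i→1 (v[1]=7≥6); i<j, swap → 3 4 5 11 2 9 8 12 10 7 6
j→4 (v[4]=2≤6), i→3 (v[3]=11≥6); i<j, swap → 3 4 5 2 11 9 8 12 10 7 6
j→3, i→4; i≥j, return j=3. v = 3 4 5 2 11 9 8 12 10 7 6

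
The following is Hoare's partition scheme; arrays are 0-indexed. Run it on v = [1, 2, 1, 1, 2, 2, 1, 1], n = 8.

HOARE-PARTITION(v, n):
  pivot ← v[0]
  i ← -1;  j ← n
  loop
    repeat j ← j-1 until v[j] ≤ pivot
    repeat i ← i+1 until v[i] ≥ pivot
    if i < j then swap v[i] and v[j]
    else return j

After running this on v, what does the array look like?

pivot=1
j stops at 7 (1), i stops at 0 (1); swap ⇒ [1, 2, 1, 1, 2, 2, 1, 1]
j stops at 6 (1), i stops at 1 (2); swap ⇒ [1, 1, 1, 1, 2, 2, 2, 1]
j stops at 3 (1), i stops at 2 (1); swap ⇒ [1, 1, 1, 1, 2, 2, 2, 1]
j stops at 2, i stops at 3; i≥j ⇒ return 2. v=[1, 1, 1, 1, 2, 2, 2, 1]

[1, 1, 1, 1, 2, 2, 2, 1]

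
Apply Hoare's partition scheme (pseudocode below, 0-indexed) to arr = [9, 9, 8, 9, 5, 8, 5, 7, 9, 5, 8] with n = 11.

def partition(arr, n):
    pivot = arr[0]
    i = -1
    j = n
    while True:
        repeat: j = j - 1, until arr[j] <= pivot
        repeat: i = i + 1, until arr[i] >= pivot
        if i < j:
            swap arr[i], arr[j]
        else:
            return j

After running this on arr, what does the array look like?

[8, 5, 8, 9, 5, 8, 5, 7, 9, 9, 9]

pivot = arr[0] = 9; i = -1, j = 11
j→10 (arr[10]=8≤9), i→0 (arr[0]=9≥9); i<j, swap → [8, 9, 8, 9, 5, 8, 5, 7, 9, 5, 9]
j→9 (arr[9]=5≤9), i→1 (arr[1]=9≥9); i<j, swap → [8, 5, 8, 9, 5, 8, 5, 7, 9, 9, 9]
j→8 (arr[8]=9≤9), i→3 (arr[3]=9≥9); i<j, swap → [8, 5, 8, 9, 5, 8, 5, 7, 9, 9, 9]
j→7, i→8; i≥j, return j=7. arr = [8, 5, 8, 9, 5, 8, 5, 7, 9, 9, 9]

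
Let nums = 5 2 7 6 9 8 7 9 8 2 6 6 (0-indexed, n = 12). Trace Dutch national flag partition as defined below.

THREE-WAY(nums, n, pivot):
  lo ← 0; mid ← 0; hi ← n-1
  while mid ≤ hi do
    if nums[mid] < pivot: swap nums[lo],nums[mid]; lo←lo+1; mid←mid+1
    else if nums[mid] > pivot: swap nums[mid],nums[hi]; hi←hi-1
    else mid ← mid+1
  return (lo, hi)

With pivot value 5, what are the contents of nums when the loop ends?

2 2 5 9 8 7 9 8 6 6 6 7

lo=0 mid=0 hi=11
5=5: mid=1
2<5: swap(0,1), lo=1 mid=2 ⇒ 2 5 7 6 9 8 7 9 8 2 6 6
7>5: swap(2,11), hi=10 ⇒ 2 5 6 6 9 8 7 9 8 2 6 7
6>5: swap(2,10), hi=9 ⇒ 2 5 6 6 9 8 7 9 8 2 6 7
6>5: swap(2,9), hi=8 ⇒ 2 5 2 6 9 8 7 9 8 6 6 7
2<5: swap(1,2), lo=2 mid=3 ⇒ 2 2 5 6 9 8 7 9 8 6 6 7
6>5: swap(3,8), hi=7 ⇒ 2 2 5 8 9 8 7 9 6 6 6 7
8>5: swap(3,7), hi=6 ⇒ 2 2 5 9 9 8 7 8 6 6 6 7
9>5: swap(3,6), hi=5 ⇒ 2 2 5 7 9 8 9 8 6 6 6 7
7>5: swap(3,5), hi=4 ⇒ 2 2 5 8 9 7 9 8 6 6 6 7
8>5: swap(3,4), hi=3 ⇒ 2 2 5 9 8 7 9 8 6 6 6 7
9>5: swap(3,3), hi=2 ⇒ 2 2 5 9 8 7 9 8 6 6 6 7
done. lo=2 hi=2; nums=2 2 5 9 8 7 9 8 6 6 6 7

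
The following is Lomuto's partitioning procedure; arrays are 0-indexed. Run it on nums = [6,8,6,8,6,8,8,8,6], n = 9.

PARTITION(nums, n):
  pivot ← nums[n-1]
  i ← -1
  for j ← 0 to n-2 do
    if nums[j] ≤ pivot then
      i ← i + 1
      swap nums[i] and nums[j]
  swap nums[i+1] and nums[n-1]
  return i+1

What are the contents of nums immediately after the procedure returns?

pivot=6, i=-1
j=0: 6≤6, i=0, swap(0,0) ⇒ [6,8,6,8,6,8,8,8,6]
j=1: 8>6, skip
j=2: 6≤6, i=1, swap(1,2) ⇒ [6,6,8,8,6,8,8,8,6]
j=3: 8>6, skip
j=4: 6≤6, i=2, swap(2,4) ⇒ [6,6,6,8,8,8,8,8,6]
j=5: 8>6, skip
j=6: 8>6, skip
j=7: 8>6, skip
swap(3,8) ⇒ [6,6,6,6,8,8,8,8,8]; return 3

[6,6,6,6,8,8,8,8,8]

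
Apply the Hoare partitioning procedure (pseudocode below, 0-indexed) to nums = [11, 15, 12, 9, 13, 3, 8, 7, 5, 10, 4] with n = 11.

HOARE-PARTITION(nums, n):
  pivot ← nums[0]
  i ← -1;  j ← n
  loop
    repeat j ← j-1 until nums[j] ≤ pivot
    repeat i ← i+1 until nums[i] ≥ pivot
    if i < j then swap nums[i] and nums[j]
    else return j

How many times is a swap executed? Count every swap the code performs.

4

pivot=11
j stops at 10 (4), i stops at 0 (11); swap ⇒ [4, 15, 12, 9, 13, 3, 8, 7, 5, 10, 11]
j stops at 9 (10), i stops at 1 (15); swap ⇒ [4, 10, 12, 9, 13, 3, 8, 7, 5, 15, 11]
j stops at 8 (5), i stops at 2 (12); swap ⇒ [4, 10, 5, 9, 13, 3, 8, 7, 12, 15, 11]
j stops at 7 (7), i stops at 4 (13); swap ⇒ [4, 10, 5, 9, 7, 3, 8, 13, 12, 15, 11]
j stops at 6, i stops at 7; i≥j ⇒ return 6. nums=[4, 10, 5, 9, 7, 3, 8, 13, 12, 15, 11]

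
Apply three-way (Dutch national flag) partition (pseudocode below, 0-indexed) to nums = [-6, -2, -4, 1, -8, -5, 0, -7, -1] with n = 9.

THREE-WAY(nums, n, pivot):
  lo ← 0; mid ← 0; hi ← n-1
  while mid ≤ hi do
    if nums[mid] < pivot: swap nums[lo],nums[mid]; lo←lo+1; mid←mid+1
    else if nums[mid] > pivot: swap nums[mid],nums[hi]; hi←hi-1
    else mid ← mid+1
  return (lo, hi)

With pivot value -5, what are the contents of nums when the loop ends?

lo=0 mid=0 hi=8
-6<-5: swap(0,0), lo=1 mid=1 ⇒ [-6, -2, -4, 1, -8, -5, 0, -7, -1]
-2>-5: swap(1,8), hi=7 ⇒ [-6, -1, -4, 1, -8, -5, 0, -7, -2]
-1>-5: swap(1,7), hi=6 ⇒ [-6, -7, -4, 1, -8, -5, 0, -1, -2]
-7<-5: swap(1,1), lo=2 mid=2 ⇒ [-6, -7, -4, 1, -8, -5, 0, -1, -2]
-4>-5: swap(2,6), hi=5 ⇒ [-6, -7, 0, 1, -8, -5, -4, -1, -2]
0>-5: swap(2,5), hi=4 ⇒ [-6, -7, -5, 1, -8, 0, -4, -1, -2]
-5=-5: mid=3
1>-5: swap(3,4), hi=3 ⇒ [-6, -7, -5, -8, 1, 0, -4, -1, -2]
-8<-5: swap(2,3), lo=3 mid=4 ⇒ [-6, -7, -8, -5, 1, 0, -4, -1, -2]
done. lo=3 hi=3; nums=[-6, -7, -8, -5, 1, 0, -4, -1, -2]

[-6, -7, -8, -5, 1, 0, -4, -1, -2]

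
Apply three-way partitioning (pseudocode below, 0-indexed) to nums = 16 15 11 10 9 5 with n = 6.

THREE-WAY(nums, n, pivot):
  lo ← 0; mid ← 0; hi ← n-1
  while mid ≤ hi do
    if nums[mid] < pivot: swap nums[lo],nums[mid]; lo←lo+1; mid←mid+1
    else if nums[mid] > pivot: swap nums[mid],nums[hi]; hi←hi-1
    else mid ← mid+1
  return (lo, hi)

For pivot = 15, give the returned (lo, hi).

(4, 4)

lo=0 mid=0 hi=5
16>15: swap(0,5), hi=4 ⇒ 5 15 11 10 9 16
5<15: swap(0,0), lo=1 mid=1 ⇒ 5 15 11 10 9 16
15=15: mid=2
11<15: swap(1,2), lo=2 mid=3 ⇒ 5 11 15 10 9 16
10<15: swap(2,3), lo=3 mid=4 ⇒ 5 11 10 15 9 16
9<15: swap(3,4), lo=4 mid=5 ⇒ 5 11 10 9 15 16
done. lo=4 hi=4; nums=5 11 10 9 15 16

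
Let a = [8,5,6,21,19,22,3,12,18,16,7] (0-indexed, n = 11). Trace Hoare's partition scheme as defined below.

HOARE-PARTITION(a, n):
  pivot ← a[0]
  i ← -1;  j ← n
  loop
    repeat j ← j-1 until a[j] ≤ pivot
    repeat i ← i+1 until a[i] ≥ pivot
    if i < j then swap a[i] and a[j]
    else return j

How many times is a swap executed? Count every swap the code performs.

pivot=8
j stops at 10 (7), i stops at 0 (8); swap ⇒ [7,5,6,21,19,22,3,12,18,16,8]
j stops at 6 (3), i stops at 3 (21); swap ⇒ [7,5,6,3,19,22,21,12,18,16,8]
j stops at 3, i stops at 4; i≥j ⇒ return 3. a=[7,5,6,3,19,22,21,12,18,16,8]

2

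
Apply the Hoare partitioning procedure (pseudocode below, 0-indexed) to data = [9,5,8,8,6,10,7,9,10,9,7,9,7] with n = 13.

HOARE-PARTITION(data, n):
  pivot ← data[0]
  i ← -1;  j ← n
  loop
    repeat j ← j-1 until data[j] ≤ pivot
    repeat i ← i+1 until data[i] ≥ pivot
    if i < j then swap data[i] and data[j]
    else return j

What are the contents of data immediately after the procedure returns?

[7,5,8,8,6,9,7,7,9,10,9,10,9]

pivot=9
j stops at 12 (7), i stops at 0 (9); swap ⇒ [7,5,8,8,6,10,7,9,10,9,7,9,9]
j stops at 11 (9), i stops at 5 (10); swap ⇒ [7,5,8,8,6,9,7,9,10,9,7,10,9]
j stops at 10 (7), i stops at 7 (9); swap ⇒ [7,5,8,8,6,9,7,7,10,9,9,10,9]
j stops at 9 (9), i stops at 8 (10); swap ⇒ [7,5,8,8,6,9,7,7,9,10,9,10,9]
j stops at 8, i stops at 9; i≥j ⇒ return 8. data=[7,5,8,8,6,9,7,7,9,10,9,10,9]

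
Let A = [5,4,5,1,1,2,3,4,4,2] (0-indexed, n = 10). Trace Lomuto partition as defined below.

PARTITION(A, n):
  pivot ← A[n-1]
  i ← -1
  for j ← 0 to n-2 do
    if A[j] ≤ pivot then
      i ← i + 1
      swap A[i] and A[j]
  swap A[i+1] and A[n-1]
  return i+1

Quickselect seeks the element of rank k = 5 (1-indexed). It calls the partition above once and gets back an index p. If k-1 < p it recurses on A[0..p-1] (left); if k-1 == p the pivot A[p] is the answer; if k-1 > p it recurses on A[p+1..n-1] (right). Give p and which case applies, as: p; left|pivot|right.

pivot=2, i=-1
j=0: 5>2, skip
j=1: 4>2, skip
j=2: 5>2, skip
j=3: 1≤2, i=0, swap(0,3) ⇒ [1,4,5,5,1,2,3,4,4,2]
j=4: 1≤2, i=1, swap(1,4) ⇒ [1,1,5,5,4,2,3,4,4,2]
j=5: 2≤2, i=2, swap(2,5) ⇒ [1,1,2,5,4,5,3,4,4,2]
j=6: 3>2, skip
j=7: 4>2, skip
j=8: 4>2, skip
swap(3,9) ⇒ [1,1,2,2,4,5,3,4,4,5]; return 3
p = 3; k-1 = 4 > 3 ⇒ right

3; right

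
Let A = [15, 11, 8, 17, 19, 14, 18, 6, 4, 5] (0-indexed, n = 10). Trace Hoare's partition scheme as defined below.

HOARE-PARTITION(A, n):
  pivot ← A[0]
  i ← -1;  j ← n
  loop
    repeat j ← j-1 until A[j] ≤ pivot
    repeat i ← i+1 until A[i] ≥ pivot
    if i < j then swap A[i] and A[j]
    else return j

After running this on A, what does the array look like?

[5, 11, 8, 4, 6, 14, 18, 19, 17, 15]

pivot=15
j stops at 9 (5), i stops at 0 (15); swap ⇒ [5, 11, 8, 17, 19, 14, 18, 6, 4, 15]
j stops at 8 (4), i stops at 3 (17); swap ⇒ [5, 11, 8, 4, 19, 14, 18, 6, 17, 15]
j stops at 7 (6), i stops at 4 (19); swap ⇒ [5, 11, 8, 4, 6, 14, 18, 19, 17, 15]
j stops at 5, i stops at 6; i≥j ⇒ return 5. A=[5, 11, 8, 4, 6, 14, 18, 19, 17, 15]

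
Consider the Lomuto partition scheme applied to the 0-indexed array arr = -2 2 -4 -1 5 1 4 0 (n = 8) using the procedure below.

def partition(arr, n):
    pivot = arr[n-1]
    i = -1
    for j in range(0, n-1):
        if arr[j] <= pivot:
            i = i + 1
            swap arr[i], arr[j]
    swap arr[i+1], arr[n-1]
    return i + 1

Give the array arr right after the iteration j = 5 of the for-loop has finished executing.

pivot = arr[7] = 0; i = -1
j=0: arr[0]=-2 ≤ 0 → i=0, swap arr[0],arr[0] (no change) → -2 2 -4 -1 5 1 4 0
j=1: arr[1]=2 > 0 → no swap
j=2: arr[2]=-4 ≤ 0 → i=1, swap arr[1],arr[2] → -2 -4 2 -1 5 1 4 0
j=3: arr[3]=-1 ≤ 0 → i=2, swap arr[2],arr[3] → -2 -4 -1 2 5 1 4 0
j=4: arr[4]=5 > 0 → no swap
j=5: arr[5]=1 > 0 → no swap
(after j=5) arr = -2 -4 -1 2 5 1 4 0

-2 -4 -1 2 5 1 4 0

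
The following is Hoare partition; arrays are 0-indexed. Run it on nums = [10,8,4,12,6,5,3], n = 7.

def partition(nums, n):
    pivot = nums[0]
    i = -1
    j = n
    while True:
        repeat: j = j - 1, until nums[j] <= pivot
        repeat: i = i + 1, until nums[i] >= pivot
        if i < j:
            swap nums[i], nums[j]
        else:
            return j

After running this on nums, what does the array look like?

pivot = nums[0] = 10; i = -1, j = 7
j→6 (nums[6]=3≤10), i→0 (nums[0]=10≥10); i<j, swap → [3,8,4,12,6,5,10]
j→5 (nums[5]=5≤10), i→3 (nums[3]=12≥10); i<j, swap → [3,8,4,5,6,12,10]
j→4, i→5; i≥j, return j=4. nums = [3,8,4,5,6,12,10]

[3,8,4,5,6,12,10]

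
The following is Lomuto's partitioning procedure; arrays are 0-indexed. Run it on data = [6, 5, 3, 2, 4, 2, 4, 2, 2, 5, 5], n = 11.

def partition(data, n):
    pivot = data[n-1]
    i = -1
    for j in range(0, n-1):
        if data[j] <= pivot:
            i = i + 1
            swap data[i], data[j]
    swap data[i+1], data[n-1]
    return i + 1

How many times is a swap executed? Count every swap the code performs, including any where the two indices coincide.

10

pivot = data[10] = 5; i = -1
j=0: data[0]=6 > 5 → no swap
j=1: data[1]=5 ≤ 5 → i=0, swap data[0],data[1] → [5, 6, 3, 2, 4, 2, 4, 2, 2, 5, 5]
j=2: data[2]=3 ≤ 5 → i=1, swap data[1],data[2] → [5, 3, 6, 2, 4, 2, 4, 2, 2, 5, 5]
j=3: data[3]=2 ≤ 5 → i=2, swap data[2],data[3] → [5, 3, 2, 6, 4, 2, 4, 2, 2, 5, 5]
j=4: data[4]=4 ≤ 5 → i=3, swap data[3],data[4] → [5, 3, 2, 4, 6, 2, 4, 2, 2, 5, 5]
j=5: data[5]=2 ≤ 5 → i=4, swap data[4],data[5] → [5, 3, 2, 4, 2, 6, 4, 2, 2, 5, 5]
j=6: data[6]=4 ≤ 5 → i=5, swap data[5],data[6] → [5, 3, 2, 4, 2, 4, 6, 2, 2, 5, 5]
j=7: data[7]=2 ≤ 5 → i=6, swap data[6],data[7] → [5, 3, 2, 4, 2, 4, 2, 6, 2, 5, 5]
j=8: data[8]=2 ≤ 5 → i=7, swap data[7],data[8] → [5, 3, 2, 4, 2, 4, 2, 2, 6, 5, 5]
j=9: data[9]=5 ≤ 5 → i=8, swap data[8],data[9] → [5, 3, 2, 4, 2, 4, 2, 2, 5, 6, 5]
final swap data[9],data[10] → [5, 3, 2, 4, 2, 4, 2, 2, 5, 5, 6]; return 9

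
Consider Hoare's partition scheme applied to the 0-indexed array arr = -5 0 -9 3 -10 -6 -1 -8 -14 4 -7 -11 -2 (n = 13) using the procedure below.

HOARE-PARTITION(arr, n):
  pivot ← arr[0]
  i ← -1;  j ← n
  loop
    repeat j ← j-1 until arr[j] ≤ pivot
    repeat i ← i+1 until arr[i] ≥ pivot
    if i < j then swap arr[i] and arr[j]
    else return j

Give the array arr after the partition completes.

pivot = arr[0] = -5; i = -1, j = 13
j→11 (arr[11]=-11≤-5), i→0 (arr[0]=-5≥-5); i<j, swap → -11 0 -9 3 -10 -6 -1 -8 -14 4 -7 -5 -2
j→10 (arr[10]=-7≤-5), i→1 (arr[1]=0≥-5); i<j, swap → -11 -7 -9 3 -10 -6 -1 -8 -14 4 0 -5 -2
j→8 (arr[8]=-14≤-5), i→3 (arr[3]=3≥-5); i<j, swap → -11 -7 -9 -14 -10 -6 -1 -8 3 4 0 -5 -2
j→7 (arr[7]=-8≤-5), i→6 (arr[6]=-1≥-5); i<j, swap → -11 -7 -9 -14 -10 -6 -8 -1 3 4 0 -5 -2
j→6, i→7; i≥j, return j=6. arr = -11 -7 -9 -14 -10 -6 -8 -1 3 4 0 -5 -2

-11 -7 -9 -14 -10 -6 -8 -1 3 4 0 -5 -2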